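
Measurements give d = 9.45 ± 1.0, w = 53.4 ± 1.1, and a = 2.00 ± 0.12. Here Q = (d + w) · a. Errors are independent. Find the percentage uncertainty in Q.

6.45%

Let u = d + w = 62.8. δu = √(δd² + δw²) = √(1.00 + 1.21) = 1.49, so δu/u = 0.0237.
Q is then a monomial in u, a:
δQ/Q = √((δu/u)² + (1·δa/a)²) = √(0.000559 + 0.00360) = 0.0645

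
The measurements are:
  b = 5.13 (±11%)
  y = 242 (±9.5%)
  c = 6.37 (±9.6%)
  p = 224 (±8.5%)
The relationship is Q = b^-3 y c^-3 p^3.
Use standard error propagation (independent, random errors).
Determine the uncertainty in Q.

40200

Since Q is a product/quotient, work with relative uncertainties:
  (-3·δb/b)² = (-3×0.110)² = 0.109;  (1·δy/y)² = (1×0.0950)² = 0.00903;  (-3·δc/c)² = (-3×0.0960)² = 0.0829;  (3·δp/p)² = (3×0.0850)² = 0.0650
δQ/Q = √(0.266) = 0.516
Q = 77900, so δQ = 0.516 × 77900 = 40200.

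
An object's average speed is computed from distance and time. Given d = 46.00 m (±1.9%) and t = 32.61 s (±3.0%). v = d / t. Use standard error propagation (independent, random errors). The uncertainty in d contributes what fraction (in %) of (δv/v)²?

(δv/v)² = (1·δd/d)² + (-1·δt/t)²
  d term: (1×0.0190)² = 0.000361
  t term: (-1×0.0300)² = 0.000900
Total = 0.00126. Share from d = 0.000361/0.00126 = 0.286.

28.6%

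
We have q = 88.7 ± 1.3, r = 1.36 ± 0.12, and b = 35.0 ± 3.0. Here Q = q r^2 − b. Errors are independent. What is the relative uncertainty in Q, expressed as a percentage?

Let p = q·r^2 = 164. δp/p = √((1·δq/q)² + (2·δr/r)²) = √(0.000215 + 0.0311) = 0.177, so δp = 29.1.
Q = p − b: δQ = √(δp² + δb²) = √(844 + 9.00) = 29.2
Q = 129, so δQ/Q = 29.2/129 = 0.226.

22.6%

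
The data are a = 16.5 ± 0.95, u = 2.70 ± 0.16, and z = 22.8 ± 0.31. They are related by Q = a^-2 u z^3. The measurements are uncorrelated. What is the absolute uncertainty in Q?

16.0

Products/powers → add relative errors in quadrature, weighted by exponent:
  (-2·δa/a)² = (-2×0.0576)² = 0.0133;  (1·δu/u)² = (1×0.0593)² = 0.00351;  (3·δz/z)² = (3×0.0136)² = 0.00166
δQ/Q = √(0.0184) = 0.136
Q = 118, so δQ = 0.136 × 118 = 16.0.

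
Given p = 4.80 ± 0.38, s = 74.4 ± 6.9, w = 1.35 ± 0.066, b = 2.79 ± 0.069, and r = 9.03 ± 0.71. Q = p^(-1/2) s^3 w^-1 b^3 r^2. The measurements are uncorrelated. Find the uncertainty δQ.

8.24e+07

Since Q is a product/quotient, work with relative uncertainties:
  (−½·δp/p)² = (-0.5×0.0792)² = 0.00157;  (3·δs/s)² = (3×0.0927)² = 0.0774;  (-1·δw/w)² = (-1×0.0489)² = 0.00239;  (3·δb/b)² = (3×0.0247)² = 0.00550;  (2·δr/r)² = (2×0.0786)² = 0.0247
δQ/Q = √(0.112) = 0.334
Q = 2.47e+08, so δQ = 0.334 × 2.47e+08 = 8.24e+07.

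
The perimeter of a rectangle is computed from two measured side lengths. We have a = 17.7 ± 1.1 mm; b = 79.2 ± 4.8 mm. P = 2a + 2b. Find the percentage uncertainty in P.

5.08%

Absolute uncertainties add in quadrature for a linear combination:
  (2·δa)² = 4.84;  (2·δb)² = 92.2
δP = √(97.0) = 9.85 mm
P = 194 mm, so δP/P = 9.85/194 = 0.0508.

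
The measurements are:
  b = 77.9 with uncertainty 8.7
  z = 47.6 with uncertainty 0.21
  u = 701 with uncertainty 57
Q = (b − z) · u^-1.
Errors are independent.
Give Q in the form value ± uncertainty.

Let w = b − z = 30.3. δw = √(δb² + δz²) = √(75.7 + 0.0441) = 8.70, so δw/w = 0.287.
Q is then a monomial in w, u:
δQ/Q = √((δw/w)² + (-1·δu/u)²) = √(0.0825 + 0.00661) = 0.299
Q = 0.0432, so δQ = 0.299 × 0.0432 = 0.0129.

0.0432 ± 0.0129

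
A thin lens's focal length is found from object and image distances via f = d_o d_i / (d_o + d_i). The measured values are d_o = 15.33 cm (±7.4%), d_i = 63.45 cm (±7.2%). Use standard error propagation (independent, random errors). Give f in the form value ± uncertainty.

12.35 ± 0.756 cm

∂f/∂d_o = (d_i/(d_o+d_i))² = 0.649;  ∂f/∂d_i = (d_o/(d_o+d_i))² = 0.0379
δf = √((∂f/∂d_o · δd_o)² + (∂f/∂d_i · δd_i)²) = √(0.542 + 0.0299) = 0.756 cm
f = 12.35 cm.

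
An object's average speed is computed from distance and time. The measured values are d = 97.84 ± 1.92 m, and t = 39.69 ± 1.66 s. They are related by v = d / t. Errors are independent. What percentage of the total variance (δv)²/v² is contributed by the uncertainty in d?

(δv/v)² = (1·δd/d)² + (-1·δt/t)²
  d term: (1×0.0196)² = 0.000385
  t term: (-1×0.0418)² = 0.00175
Total = 0.00213. Share from d = 0.000385/0.00213 = 0.180.

18.0%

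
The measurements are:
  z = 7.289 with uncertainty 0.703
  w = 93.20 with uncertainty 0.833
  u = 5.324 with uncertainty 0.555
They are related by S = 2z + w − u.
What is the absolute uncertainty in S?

1.73

For a sum/difference, combine absolute errors in quadrature:
  (2·δz)² = 1.98;  (δw)² = 0.694;  (δu)² = 0.308
δS = √(2.98) = 1.73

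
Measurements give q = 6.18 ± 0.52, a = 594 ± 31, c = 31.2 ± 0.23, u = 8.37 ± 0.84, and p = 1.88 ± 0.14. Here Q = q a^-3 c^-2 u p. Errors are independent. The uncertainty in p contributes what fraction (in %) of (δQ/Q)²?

11.7%

(δQ/Q)² = (1·δq/q)² + (-3·δa/a)² + (-2·δc/c)² + (1·δu/u)² + (1·δp/p)²
  q term: (1×0.0841)² = 0.00708
  a term: (-3×0.0522)² = 0.0245
  c term: (-2×0.00737)² = 0.000217
  u term: (1×0.100)² = 0.0101
  p term: (1×0.0745)² = 0.00555
Total = 0.0474. Share from p = 0.00555/0.0474 = 0.117.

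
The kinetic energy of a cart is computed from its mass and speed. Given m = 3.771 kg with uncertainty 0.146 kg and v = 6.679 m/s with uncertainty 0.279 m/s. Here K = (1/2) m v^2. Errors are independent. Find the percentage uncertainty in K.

Since K is a product/quotient, work with relative uncertainties:
  (1·δm/m)² = (1×0.0387)² = 0.00150;  (2·δv/v)² = (2×0.0418)² = 0.00698
δK/K = √(0.00848) = 0.0921

9.21%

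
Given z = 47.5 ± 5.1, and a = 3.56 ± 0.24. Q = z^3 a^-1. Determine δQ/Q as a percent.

Each factor contributes (exponent × relative error)² to (δQ/Q)²:
  (3·δz/z)² = (3×0.107)² = 0.104;  (-1·δa/a)² = (-1×0.0674)² = 0.00454
δQ/Q = √(0.108) = 0.329

32.9%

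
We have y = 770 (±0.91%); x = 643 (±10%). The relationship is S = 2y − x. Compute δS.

65.8

Absolute uncertainties add in quadrature for a linear combination:
  (2·δy)² = 196;  (δx)² = 4130
δS = √(4330) = 65.8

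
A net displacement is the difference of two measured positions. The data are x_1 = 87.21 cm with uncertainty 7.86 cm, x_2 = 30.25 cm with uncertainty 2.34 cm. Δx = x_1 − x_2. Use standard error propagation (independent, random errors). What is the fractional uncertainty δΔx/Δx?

0.144

For a sum/difference, combine absolute errors in quadrature:
  (δx_1)² = 61.8;  (δx_2)² = 5.48
δΔx = √(67.3) = 8.20 cm
Δx = 56.96 cm, so δΔx/Δx = 8.20/56.96 = 0.144.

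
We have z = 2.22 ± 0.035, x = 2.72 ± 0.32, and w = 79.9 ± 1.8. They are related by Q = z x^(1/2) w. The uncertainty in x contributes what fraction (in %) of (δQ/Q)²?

(δQ/Q)² = (1·δz/z)² + (½·δx/x)² + (1·δw/w)²
  z term: (1×0.0158)² = 0.000249
  x term: (0.5×0.118)² = 0.00346
  w term: (1×0.0225)² = 0.000508
Total = 0.00422. Share from x = 0.00346/0.00422 = 0.821.

82.1%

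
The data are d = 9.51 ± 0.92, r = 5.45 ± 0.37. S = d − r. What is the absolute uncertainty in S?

0.992

Absolute uncertainties add in quadrature for a linear combination:
  (δd)² = 0.846;  (δr)² = 0.137
δS = √(0.983) = 0.992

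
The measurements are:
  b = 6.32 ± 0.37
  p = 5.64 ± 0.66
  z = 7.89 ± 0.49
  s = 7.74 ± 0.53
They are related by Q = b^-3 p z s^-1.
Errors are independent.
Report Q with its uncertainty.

Each factor contributes (exponent × relative error)² to (δQ/Q)²:
  (-3·δb/b)² = (-3×0.0585)² = 0.0308;  (1·δp/p)² = (1×0.117)² = 0.0137;  (1·δz/z)² = (1×0.0621)² = 0.00386;  (-1·δs/s)² = (-1×0.0685)² = 0.00469
δQ/Q = √(0.0531) = 0.230
Q = 0.0228, so δQ = 0.230 × 0.0228 = 0.00525.

0.0228 ± 0.00525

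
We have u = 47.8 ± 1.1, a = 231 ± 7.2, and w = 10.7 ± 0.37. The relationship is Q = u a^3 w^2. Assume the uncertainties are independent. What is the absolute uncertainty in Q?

Products/powers → add relative errors in quadrature, weighted by exponent:
  (1·δu/u)² = (1×0.0230)² = 0.000530;  (3·δa/a)² = (3×0.0312)² = 0.00874;  (2·δw/w)² = (2×0.0346)² = 0.00478
δQ/Q = √(0.0141) = 0.119
Q = 6.75e+10, so δQ = 0.119 × 6.75e+10 = 8e+09.

8e+09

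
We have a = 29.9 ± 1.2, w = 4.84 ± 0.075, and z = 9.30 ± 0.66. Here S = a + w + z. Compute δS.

1.37

Sums and differences: (δS)² = Σ (cᵢ δxᵢ)².
  (δa)² = 1.44;  (δw)² = 0.00562;  (δz)² = 0.436
δS = √(1.88) = 1.37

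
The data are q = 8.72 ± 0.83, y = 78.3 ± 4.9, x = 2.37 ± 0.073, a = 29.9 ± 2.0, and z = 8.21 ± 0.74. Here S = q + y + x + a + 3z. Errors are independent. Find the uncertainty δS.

S is a linear combination, so absolute uncertainties add in quadrature:
  (δq)² = 0.689;  (δy)² = 24.0;  (δx)² = 0.00533;  (δa)² = 4.00;  (3·δz)² = 4.93
δS = √(33.6) = 5.80

5.80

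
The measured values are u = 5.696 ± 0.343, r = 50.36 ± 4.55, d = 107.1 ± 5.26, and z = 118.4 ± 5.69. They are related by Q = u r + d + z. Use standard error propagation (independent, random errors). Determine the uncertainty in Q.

Let p = u·r = 286.9. δp/p = √((1·δu/u)² + (1·δr/r)²) = √(0.00363 + 0.00816) = 0.109, so δp = 31.1.
Q = p + d + z: δQ = √(δp² + δd² + δz²) = √(970 + 27.7 + 32.4) = 32.1

32.1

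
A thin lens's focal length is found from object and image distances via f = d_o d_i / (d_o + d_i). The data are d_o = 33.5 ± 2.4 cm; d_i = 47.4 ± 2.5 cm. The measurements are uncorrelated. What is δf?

∂f/∂d_o = (d_i/(d_o+d_i))² = 0.343;  ∂f/∂d_i = (d_o/(d_o+d_i))² = 0.171
δf = √((∂f/∂d_o · δd_o)² + (∂f/∂d_i · δd_i)²) = √(0.679 + 0.184) = 0.929 cm

0.929 cm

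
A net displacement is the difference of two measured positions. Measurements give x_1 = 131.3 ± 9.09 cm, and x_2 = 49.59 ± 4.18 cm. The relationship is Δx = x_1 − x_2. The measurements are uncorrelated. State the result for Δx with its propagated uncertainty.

81.71 ± 10.0 cm

For a sum/difference, combine absolute errors in quadrature:
  (δx_1)² = 82.6;  (δx_2)² = 17.5
δΔx = √(100) = 10.0 cm
Δx = 81.71 cm.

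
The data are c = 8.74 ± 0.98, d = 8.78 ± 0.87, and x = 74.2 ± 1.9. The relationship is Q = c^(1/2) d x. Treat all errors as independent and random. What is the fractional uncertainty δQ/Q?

0.117

For a monomial Q ∝ c^(1/2), d, x, fractional errors add in quadrature:
  (½·δc/c)² = (0.5×0.112)² = 0.00314;  (1·δd/d)² = (1×0.0991)² = 0.00982;  (1·δx/x)² = (1×0.0256)² = 0.000656
δQ/Q = √(0.0136) = 0.117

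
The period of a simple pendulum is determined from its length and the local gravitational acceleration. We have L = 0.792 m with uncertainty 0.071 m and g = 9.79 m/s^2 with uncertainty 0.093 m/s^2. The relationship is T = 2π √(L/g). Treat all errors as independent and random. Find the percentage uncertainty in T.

4.51%

Each factor contributes (exponent × relative error)² to (δT/T)²:
  (½·δL/L)² = (0.5×0.0896)² = 0.00201;  (−½·δg/g)² = (-0.5×0.00950)² = 2.26e-05
δT/T = √(0.00203) = 0.0451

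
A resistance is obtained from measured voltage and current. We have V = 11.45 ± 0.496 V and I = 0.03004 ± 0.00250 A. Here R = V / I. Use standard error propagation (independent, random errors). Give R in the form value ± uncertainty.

381.2 ± 35.8 Ω

Products/powers → add relative errors in quadrature, weighted by exponent:
  (1·δV/V)² = (1×0.0433)² = 0.00188;  (-1·δI/I)² = (-1×0.0832)² = 0.00693
δR/R = √(0.00880) = 0.0938
R = 381.2 Ω, so δR = 0.0938 × 381.2 = 35.8 Ω.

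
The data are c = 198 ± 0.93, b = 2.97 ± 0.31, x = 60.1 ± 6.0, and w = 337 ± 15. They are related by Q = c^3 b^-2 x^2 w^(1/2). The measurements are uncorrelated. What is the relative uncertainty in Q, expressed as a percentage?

For a monomial Q ∝ c^3, b^-2, x^2, w^(1/2), fractional errors add in quadrature:
  (3·δc/c)² = (3×0.00470)² = 0.000199;  (-2·δb/b)² = (-2×0.104)² = 0.0436;  (2·δx/x)² = (2×0.0998)² = 0.0399;  (½·δw/w)² = (0.5×0.0445)² = 0.000495
δQ/Q = √(0.0841) = 0.290

29.0%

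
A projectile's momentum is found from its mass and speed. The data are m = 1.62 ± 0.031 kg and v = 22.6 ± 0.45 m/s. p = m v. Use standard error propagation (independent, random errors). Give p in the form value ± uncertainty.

36.6 ± 1.01 kg·m/s

Products/powers → add relative errors in quadrature, weighted by exponent:
  (1·δm/m)² = (1×0.0191)² = 0.000366;  (1·δv/v)² = (1×0.0199)² = 0.000396
δp/p = √(0.000763) = 0.0276
p = 36.6 kg·m/s, so δp = 0.0276 × 36.6 = 1.01 kg·m/s.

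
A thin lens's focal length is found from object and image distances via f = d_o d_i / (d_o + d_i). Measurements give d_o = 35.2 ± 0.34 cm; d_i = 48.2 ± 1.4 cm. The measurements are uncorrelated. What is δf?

0.274 cm

∂f/∂d_o = (d_i/(d_o+d_i))² = 0.334;  ∂f/∂d_i = (d_o/(d_o+d_i))² = 0.178
δf = √((∂f/∂d_o · δd_o)² + (∂f/∂d_i · δd_i)²) = √(0.0129 + 0.0622) = 0.274 cm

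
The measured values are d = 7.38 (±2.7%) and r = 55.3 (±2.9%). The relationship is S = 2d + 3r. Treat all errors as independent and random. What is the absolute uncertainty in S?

For a sum/difference, combine absolute errors in quadrature:
  (2·δd)² = 0.159;  (3·δr)² = 23.1
δS = √(23.3) = 4.83

4.83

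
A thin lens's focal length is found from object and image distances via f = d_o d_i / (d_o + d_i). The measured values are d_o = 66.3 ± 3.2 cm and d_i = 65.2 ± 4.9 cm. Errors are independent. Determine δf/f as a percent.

4.48%

∂f/∂d_o = (d_i/(d_o+d_i))² = 0.246;  ∂f/∂d_i = (d_o/(d_o+d_i))² = 0.254
δf = √((∂f/∂d_o · δd_o)² + (∂f/∂d_i · δd_i)²) = √(0.619 + 1.55) = 1.47 cm
f = 32.9 cm, so δf/f = 1.47/32.9 = 0.0448.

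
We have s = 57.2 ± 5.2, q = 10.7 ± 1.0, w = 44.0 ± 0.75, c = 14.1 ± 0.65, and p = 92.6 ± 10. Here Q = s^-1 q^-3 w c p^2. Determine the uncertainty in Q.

For a monomial Q ∝ s^-1, q^-3, w, c, p^2, fractional errors add in quadrature:
  (-1·δs/s)² = (-1×0.0909)² = 0.00826;  (-3·δq/q)² = (-3×0.0935)² = 0.0786;  (1·δw/w)² = (1×0.0170)² = 0.000291;  (1·δc/c)² = (1×0.0461)² = 0.00213;  (2·δp/p)² = (2×0.108)² = 0.0466
δQ/Q = √(0.136) = 0.369
Q = 75.9, so δQ = 0.369 × 75.9 = 28.0.

28.0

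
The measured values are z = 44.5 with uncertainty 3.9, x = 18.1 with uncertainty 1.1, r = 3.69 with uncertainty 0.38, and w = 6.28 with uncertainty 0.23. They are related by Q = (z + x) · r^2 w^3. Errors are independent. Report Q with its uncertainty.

(2.11 ± 0.511) × 10^5

Let u = z + x = 62.6. δu = √(δz² + δx²) = √(15.2 + 1.21) = 4.05, so δu/u = 0.0647.
Q is then a monomial in u, r, w:
δQ/Q = √((δu/u)² + (2·δr/r)² + (3·δw/w)²) = √(0.00419 + 0.0424 + 0.0121) = 0.242
Q = 2.11e+05, so δQ = 0.242 × 2.11e+05 = 51100.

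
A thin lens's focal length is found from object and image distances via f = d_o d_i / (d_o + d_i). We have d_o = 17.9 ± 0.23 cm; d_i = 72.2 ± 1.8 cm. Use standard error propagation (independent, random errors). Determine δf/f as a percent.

∂f/∂d_o = (d_i/(d_o+d_i))² = 0.642;  ∂f/∂d_i = (d_o/(d_o+d_i))² = 0.0395
δf = √((∂f/∂d_o · δd_o)² + (∂f/∂d_i · δd_i)²) = √(0.0218 + 0.00505) = 0.164 cm
f = 14.3 cm, so δf/f = 0.164/14.3 = 0.0114.

1.14%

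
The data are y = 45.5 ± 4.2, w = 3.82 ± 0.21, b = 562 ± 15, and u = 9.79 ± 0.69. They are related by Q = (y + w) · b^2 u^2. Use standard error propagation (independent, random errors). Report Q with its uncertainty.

Let h = y + w = 49.3. δh = √(δy² + δw²) = √(17.6 + 0.0441) = 4.21, so δh/h = 0.0853.
Q is then a monomial in h, b, u:
δQ/Q = √((δh/h)² + (2·δb/b)² + (2·δu/u)²) = √(0.00727 + 0.00285 + 0.0199) = 0.173
Q = 1.49e+09, so δQ = 0.173 × 1.49e+09 = 2.59e+08.

(1.49 ± 0.259) × 10^9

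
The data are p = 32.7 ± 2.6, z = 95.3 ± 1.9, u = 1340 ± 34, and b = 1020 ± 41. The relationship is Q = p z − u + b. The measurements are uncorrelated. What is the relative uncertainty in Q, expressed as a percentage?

Let w = p·z = 3120. δw/w = √((1·δp/p)² + (1·δz/z)²) = √(0.00632 + 0.000397) = 0.0820, so δw = 255.
Q = w − u + b: δQ = √(δw² + δu² + δb²) = √(65300 + 1160 + 1680) = 261
Q = 2800, so δQ/Q = 261/2800 = 0.0933.

9.33%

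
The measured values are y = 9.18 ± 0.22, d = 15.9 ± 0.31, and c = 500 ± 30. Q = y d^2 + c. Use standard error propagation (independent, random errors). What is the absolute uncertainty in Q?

110

Let p = y·d^2 = 2320. δp/p = √((1·δy/y)² + (2·δd/d)²) = √(0.000574 + 0.00152) = 0.0458, so δp = 106.
Q = p + c: δQ = √(δp² + δc²) = √(11300 + 900) = 110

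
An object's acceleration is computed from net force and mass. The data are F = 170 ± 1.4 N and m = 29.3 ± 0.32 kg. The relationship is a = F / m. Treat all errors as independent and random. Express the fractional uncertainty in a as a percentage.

1.37%

a is a product of powers, so relative uncertainties combine in quadrature:
  (1·δF/F)² = (1×0.00824)² = 6.78e-05;  (-1·δm/m)² = (-1×0.0109)² = 0.000119
δa/a = √(0.000187) = 0.0137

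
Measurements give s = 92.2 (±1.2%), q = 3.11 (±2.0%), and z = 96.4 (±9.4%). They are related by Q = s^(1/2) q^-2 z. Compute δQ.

9.79

Products/powers → add relative errors in quadrature, weighted by exponent:
  (½·δs/s)² = (0.5×0.0120)² = 3.6e-05;  (-2·δq/q)² = (-2×0.0200)² = 0.00160;  (1·δz/z)² = (1×0.0940)² = 0.00884
δQ/Q = √(0.0105) = 0.102
Q = 95.7, so δQ = 0.102 × 95.7 = 9.79.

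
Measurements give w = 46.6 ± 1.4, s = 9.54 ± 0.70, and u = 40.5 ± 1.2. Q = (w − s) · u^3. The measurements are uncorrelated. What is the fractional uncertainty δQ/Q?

0.0984

Let h = w − s = 37.1. δh = √(δw² + δs²) = √(1.96 + 0.490) = 1.57, so δh/h = 0.0422.
Q is then a monomial in h, u:
δQ/Q = √((δh/h)² + (3·δu/u)²) = √(0.00178 + 0.00790) = 0.0984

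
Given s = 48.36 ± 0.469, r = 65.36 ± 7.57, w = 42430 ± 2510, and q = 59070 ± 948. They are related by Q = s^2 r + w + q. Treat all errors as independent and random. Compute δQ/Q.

0.0714

Let p = s^2·r = 152900. δp/p = √((2·δs/s)² + (1·δr/r)²) = √(0.000376 + 0.0134) = 0.117, so δp = 18000.
Q = p + w + q: δQ = √(δp² + δw² + δq²) = √(3.22e+08 + 6.3e+06 + 8.99e+05) = 18100
Q = 254400, so δQ/Q = 18100/254400 = 0.0714.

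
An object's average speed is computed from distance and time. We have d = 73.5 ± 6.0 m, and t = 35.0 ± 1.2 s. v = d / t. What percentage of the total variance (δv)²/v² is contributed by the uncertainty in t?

15.0%

(δv/v)² = (1·δd/d)² + (-1·δt/t)²
  d term: (1×0.0816)² = 0.00666
  t term: (-1×0.0343)² = 0.00118
Total = 0.00784. Share from t = 0.00118/0.00784 = 0.150.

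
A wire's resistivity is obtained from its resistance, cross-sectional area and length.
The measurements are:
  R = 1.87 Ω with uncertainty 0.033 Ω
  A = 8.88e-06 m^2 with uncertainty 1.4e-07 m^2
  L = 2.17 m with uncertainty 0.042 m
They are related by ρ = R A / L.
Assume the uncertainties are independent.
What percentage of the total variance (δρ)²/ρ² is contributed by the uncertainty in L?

(δρ/ρ)² = (1·δR/R)² + (1·δA/A)² + (-1·δL/L)²
  R term: (1×0.0176)² = 0.000311
  A term: (1×0.0158)² = 0.000249
  L term: (-1×0.0194)² = 0.000375
Total = 0.000935. Share from L = 0.000375/0.000935 = 0.401.

40.1%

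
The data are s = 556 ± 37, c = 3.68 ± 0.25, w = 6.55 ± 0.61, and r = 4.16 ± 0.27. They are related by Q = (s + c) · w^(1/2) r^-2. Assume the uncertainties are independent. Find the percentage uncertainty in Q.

Let u = s + c = 560. δu = √(δs² + δc²) = √(1370 + 0.0625) = 37.0, so δu/u = 0.0661.
Q is then a monomial in u, w, r:
δQ/Q = √((δu/u)² + (½·δw/w)² + (-2·δr/r)²) = √(0.00437 + 0.00217 + 0.0169) = 0.153

15.3%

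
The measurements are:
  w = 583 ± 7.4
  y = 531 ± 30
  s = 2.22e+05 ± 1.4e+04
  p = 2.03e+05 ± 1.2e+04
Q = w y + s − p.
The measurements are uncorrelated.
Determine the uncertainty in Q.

Let h = w·y = 3.1e+05. δh/h = √((1·δw/w)² + (1·δy/y)²) = √(0.000161 + 0.00319) = 0.0579, so δh = 17900.
Q = h + s − p: δQ = √(δh² + δs² + δp²) = √(3.21e+08 + 1.96e+08 + 1.44e+08) = 25700

25700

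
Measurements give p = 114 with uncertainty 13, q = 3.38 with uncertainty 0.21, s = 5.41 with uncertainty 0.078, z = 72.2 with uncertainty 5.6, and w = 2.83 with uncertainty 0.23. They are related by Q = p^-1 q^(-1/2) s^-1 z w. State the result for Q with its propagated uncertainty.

For a monomial Q ∝ p^-1, q^(-1/2), s^-1, z, w, fractional errors add in quadrature:
  (-1·δp/p)² = (-1×0.114)² = 0.0130;  (−½·δq/q)² = (-0.5×0.0621)² = 0.000965;  (-1·δs/s)² = (-1×0.0144)² = 0.000208;  (1·δz/z)² = (1×0.0776)² = 0.00602;  (1·δw/w)² = (1×0.0813)² = 0.00661
δQ/Q = √(0.0268) = 0.164
Q = 0.180, so δQ = 0.164 × 0.180 = 0.0295.

0.180 ± 0.0295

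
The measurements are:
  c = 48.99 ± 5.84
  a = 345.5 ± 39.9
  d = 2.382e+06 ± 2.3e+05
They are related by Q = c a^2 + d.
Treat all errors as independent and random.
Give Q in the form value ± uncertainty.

(8.230 ± 1.54) × 10^6

Let p = c·a^2 = 5.848e+06. δp/p = √((1·δc/c)² + (2·δa/a)²) = √(0.0142 + 0.0533) = 0.260, so δp = 1.52e+06.
Q = p + d: δQ = √(δp² + δd²) = √(2.31e+12 + 5.29e+10) = 1.54e+06
Q = 8.23e+06.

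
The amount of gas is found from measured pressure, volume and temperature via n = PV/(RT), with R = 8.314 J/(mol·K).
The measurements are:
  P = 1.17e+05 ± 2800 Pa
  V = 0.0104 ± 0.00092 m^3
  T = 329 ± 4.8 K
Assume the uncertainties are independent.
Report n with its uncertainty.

Relative error in a monomial: (δn/n)² = Σ (nᵢ · δxᵢ/xᵢ)².
  (1·δP/P)² = (1×0.0239)² = 0.000573;  (1·δV/V)² = (1×0.0885)² = 0.00783;  (-1·δT/T)² = (-1×0.0146)² = 0.000213
δn/n = √(0.00861) = 0.0928
n = 0.445 mol, so δn = 0.0928 × 0.445 = 0.0413 mol.

0.445 ± 0.0413 mol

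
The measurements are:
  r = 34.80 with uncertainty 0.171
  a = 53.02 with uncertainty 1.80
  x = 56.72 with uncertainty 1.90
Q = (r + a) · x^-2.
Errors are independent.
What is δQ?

0.00191

Let u = r + a = 87.82. δu = √(δr² + δa²) = √(0.0292 + 3.24) = 1.81, so δu/u = 0.0206.
Q is then a monomial in u, x:
δQ/Q = √((δu/u)² + (-2·δx/x)²) = √(0.000424 + 0.00449) = 0.0701
Q = 0.02730, so δQ = 0.0701 × 0.02730 = 0.00191.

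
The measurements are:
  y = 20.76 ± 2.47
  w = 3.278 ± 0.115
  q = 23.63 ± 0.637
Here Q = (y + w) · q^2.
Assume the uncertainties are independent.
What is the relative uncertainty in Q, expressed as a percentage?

11.6%

Let u = y + w = 24.04. δu = √(δy² + δw²) = √(6.10 + 0.0132) = 2.47, so δu/u = 0.103.
Q is then a monomial in u, q:
δQ/Q = √((δu/u)² + (2·δq/q)²) = √(0.0106 + 0.00291) = 0.116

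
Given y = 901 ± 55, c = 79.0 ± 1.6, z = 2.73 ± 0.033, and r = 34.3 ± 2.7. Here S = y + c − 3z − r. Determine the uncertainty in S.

55.1

For a sum/difference, combine absolute errors in quadrature:
  (δy)² = 3020;  (δc)² = 2.56;  (3·δz)² = 0.00980;  (δr)² = 7.29
δS = √(3030) = 55.1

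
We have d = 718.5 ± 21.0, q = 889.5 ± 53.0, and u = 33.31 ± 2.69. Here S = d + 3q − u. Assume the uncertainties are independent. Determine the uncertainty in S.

160

For a sum/difference, combine absolute errors in quadrature:
  (δd)² = 441;  (3·δq)² = 25300;  (δu)² = 7.24
δS = √(25700) = 160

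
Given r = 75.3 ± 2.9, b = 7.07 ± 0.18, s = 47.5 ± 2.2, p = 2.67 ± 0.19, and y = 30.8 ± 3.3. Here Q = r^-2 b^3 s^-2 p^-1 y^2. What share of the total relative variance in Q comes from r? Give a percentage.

(δQ/Q)² = (-2·δr/r)² + (3·δb/b)² + (-2·δs/s)² + (-1·δp/p)² + (2·δy/y)²
  r term: (-2×0.0385)² = 0.00593
  b term: (3×0.0255)² = 0.00583
  s term: (-2×0.0463)² = 0.00858
  p term: (-1×0.0712)² = 0.00506
  y term: (2×0.107)² = 0.0459
Total = 0.0713. Share from r = 0.00593/0.0713 = 0.0832.

8.32%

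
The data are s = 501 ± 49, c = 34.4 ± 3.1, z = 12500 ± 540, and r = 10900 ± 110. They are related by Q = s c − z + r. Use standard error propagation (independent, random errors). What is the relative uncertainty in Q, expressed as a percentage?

Let p = s·c = 17200. δp/p = √((1·δs/s)² + (1·δc/c)²) = √(0.00957 + 0.00812) = 0.133, so δp = 2290.
Q = p − z + r: δQ = √(δp² + δz² + δr²) = √(5.25e+06 + 2.92e+05 + 12100) = 2360
Q = 15600, so δQ/Q = 2360/15600 = 0.151.

15.1%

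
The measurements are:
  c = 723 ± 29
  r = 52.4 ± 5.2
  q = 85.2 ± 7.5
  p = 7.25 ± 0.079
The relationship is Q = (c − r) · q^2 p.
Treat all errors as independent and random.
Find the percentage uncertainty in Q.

Let u = c − r = 671. δu = √(δc² + δr²) = √(841 + 27.0) = 29.5, so δu/u = 0.0439.
Q is then a monomial in u, q, p:
δQ/Q = √((δu/u)² + (2·δq/q)² + (1·δp/p)²) = √(0.00193 + 0.0310 + 0.000119) = 0.182

18.2%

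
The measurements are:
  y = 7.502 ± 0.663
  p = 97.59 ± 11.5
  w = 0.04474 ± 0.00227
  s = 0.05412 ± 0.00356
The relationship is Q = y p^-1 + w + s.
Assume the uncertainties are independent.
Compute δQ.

0.0121

Let h = y·p^-1 = 0.07687. δh/h = √((1·δy/y)² + (-1·δp/p)²) = √(0.00781 + 0.0139) = 0.147, so δh = 0.0113.
Q = h + w + s: δQ = √(δh² + δw² + δs²) = √(0.000128 + 5.15e-06 + 1.27e-05) = 0.0121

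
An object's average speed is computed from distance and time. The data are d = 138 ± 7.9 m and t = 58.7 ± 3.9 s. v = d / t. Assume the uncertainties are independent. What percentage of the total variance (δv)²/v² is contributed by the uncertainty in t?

57.4%

(δv/v)² = (1·δd/d)² + (-1·δt/t)²
  d term: (1×0.0572)² = 0.00328
  t term: (-1×0.0664)² = 0.00441
Total = 0.00769. Share from t = 0.00441/0.00769 = 0.574.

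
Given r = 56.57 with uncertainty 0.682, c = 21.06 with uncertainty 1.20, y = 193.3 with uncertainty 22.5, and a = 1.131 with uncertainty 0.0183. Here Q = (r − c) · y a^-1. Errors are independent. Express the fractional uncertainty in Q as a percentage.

Let u = r − c = 35.51. δu = √(δr² + δc²) = √(0.465 + 1.44) = 1.38, so δu/u = 0.0389.
Q is then a monomial in u, y, a:
δQ/Q = √((δu/u)² + (1·δy/y)² + (-1·δa/a)²) = √(0.00151 + 0.0135 + 0.000262) = 0.124

12.4%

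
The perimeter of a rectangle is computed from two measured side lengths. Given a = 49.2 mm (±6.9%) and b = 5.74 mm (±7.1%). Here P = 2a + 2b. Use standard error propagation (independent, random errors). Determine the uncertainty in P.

6.84 mm

P is a linear combination, so absolute uncertainties add in quadrature:
  (2·δa)² = 46.1;  (2·δb)² = 0.664
δP = √(46.8) = 6.84 mm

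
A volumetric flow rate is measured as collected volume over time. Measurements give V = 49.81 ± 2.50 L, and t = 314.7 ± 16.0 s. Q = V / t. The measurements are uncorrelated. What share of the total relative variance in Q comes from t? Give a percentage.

(δQ/Q)² = (1·δV/V)² + (-1·δt/t)²
  V term: (1×0.0502)² = 0.00252
  t term: (-1×0.0508)² = 0.00258
Total = 0.00510. Share from t = 0.00258/0.00510 = 0.506.

50.6%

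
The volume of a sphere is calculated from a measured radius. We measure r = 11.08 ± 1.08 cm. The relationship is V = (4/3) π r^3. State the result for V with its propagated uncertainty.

V ∝ r^3, so δV/V = |3| · δr/r = 3 × 0.0975 = 0.292.
V = 5698 cm^3, so δV = 0.292 × 5698 = 1670 cm^3.

5698 ± 1670 cm^3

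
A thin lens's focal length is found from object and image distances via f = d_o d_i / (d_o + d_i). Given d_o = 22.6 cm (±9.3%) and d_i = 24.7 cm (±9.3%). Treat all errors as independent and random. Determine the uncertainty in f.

0.777 cm

∂f/∂d_o = (d_i/(d_o+d_i))² = 0.273;  ∂f/∂d_i = (d_o/(d_o+d_i))² = 0.228
δf = √((∂f/∂d_o · δd_o)² + (∂f/∂d_i · δd_i)²) = √(0.328 + 0.275) = 0.777 cm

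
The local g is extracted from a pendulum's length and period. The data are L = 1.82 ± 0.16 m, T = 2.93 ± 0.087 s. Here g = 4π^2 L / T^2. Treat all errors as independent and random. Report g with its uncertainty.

8.37 ± 0.888 m/s^2

g is a product of powers, so relative uncertainties combine in quadrature:
  (1·δL/L)² = (1×0.0879)² = 0.00773;  (-2·δT/T)² = (-2×0.0297)² = 0.00353
δg/g = √(0.0113) = 0.106
g = 8.37 m/s^2, so δg = 0.106 × 8.37 = 0.888 m/s^2.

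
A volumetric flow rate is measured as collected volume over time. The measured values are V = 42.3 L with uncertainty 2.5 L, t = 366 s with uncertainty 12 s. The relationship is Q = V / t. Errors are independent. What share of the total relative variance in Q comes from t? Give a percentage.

(δQ/Q)² = (1·δV/V)² + (-1·δt/t)²
  V term: (1×0.0591)² = 0.00349
  t term: (-1×0.0328)² = 0.00107
Total = 0.00457. Share from t = 0.00107/0.00457 = 0.235.

23.5%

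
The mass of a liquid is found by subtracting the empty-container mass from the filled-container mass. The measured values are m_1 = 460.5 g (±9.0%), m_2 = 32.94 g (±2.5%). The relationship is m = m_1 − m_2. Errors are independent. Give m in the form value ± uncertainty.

m is a linear combination, so absolute uncertainties add in quadrature:
  (δm_1)² = 1720;  (δm_2)² = 0.678
δm = √(1720) = 41.5 g
m = 427.6 g.

427.6 ± 41.5 g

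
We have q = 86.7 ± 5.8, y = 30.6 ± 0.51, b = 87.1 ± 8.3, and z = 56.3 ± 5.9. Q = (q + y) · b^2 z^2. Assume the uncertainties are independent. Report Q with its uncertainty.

(2.82 ± 0.811) × 10^9

Let u = q + y = 117. δu = √(δq² + δy²) = √(33.6 + 0.260) = 5.82, so δu/u = 0.0496.
Q is then a monomial in u, b, z:
δQ/Q = √((δu/u)² + (2·δb/b)² + (2·δz/z)²) = √(0.00246 + 0.0363 + 0.0439) = 0.288
Q = 2.82e+09, so δQ = 0.288 × 2.82e+09 = 8.11e+08.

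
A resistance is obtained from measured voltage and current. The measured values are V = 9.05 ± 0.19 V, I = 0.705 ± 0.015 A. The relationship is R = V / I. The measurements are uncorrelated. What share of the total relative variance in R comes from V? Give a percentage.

49.3%

(δR/R)² = (1·δV/V)² + (-1·δI/I)²
  V term: (1×0.0210)² = 0.000441
  I term: (-1×0.0213)² = 0.000453
Total = 0.000893. Share from V = 0.000441/0.000893 = 0.493.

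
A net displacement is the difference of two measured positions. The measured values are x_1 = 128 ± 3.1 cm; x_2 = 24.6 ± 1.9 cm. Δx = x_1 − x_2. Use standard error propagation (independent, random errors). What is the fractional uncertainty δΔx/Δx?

0.0352

Sums and differences: (δΔx)² = Σ (cᵢ δxᵢ)².
  (δx_1)² = 9.61;  (δx_2)² = 3.61
δΔx = √(13.2) = 3.64 cm
Δx = 103 cm, so δΔx/Δx = 3.64/103 = 0.0352.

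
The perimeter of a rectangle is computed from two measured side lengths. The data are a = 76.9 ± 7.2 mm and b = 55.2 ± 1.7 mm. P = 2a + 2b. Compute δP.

Sums and differences: (δP)² = Σ (cᵢ δxᵢ)².
  (2·δa)² = 207;  (2·δb)² = 11.6
δP = √(219) = 14.8 mm

14.8 mm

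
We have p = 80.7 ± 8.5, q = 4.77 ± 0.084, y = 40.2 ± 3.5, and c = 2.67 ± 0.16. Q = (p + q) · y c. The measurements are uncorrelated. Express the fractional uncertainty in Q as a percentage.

Let u = p + q = 85.5. δu = √(δp² + δq²) = √(72.2 + 0.00706) = 8.50, so δu/u = 0.0995.
Q is then a monomial in u, y, c:
δQ/Q = √((δu/u)² + (1·δy/y)² + (1·δc/c)²) = √(0.00989 + 0.00758 + 0.00359) = 0.145

14.5%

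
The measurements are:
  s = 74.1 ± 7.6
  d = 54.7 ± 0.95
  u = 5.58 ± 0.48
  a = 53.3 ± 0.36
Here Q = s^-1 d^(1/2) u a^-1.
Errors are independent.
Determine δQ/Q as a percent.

Q is a product of powers, so relative uncertainties combine in quadrature:
  (-1·δs/s)² = (-1×0.103)² = 0.0105;  (½·δd/d)² = (0.5×0.0174)² = 7.54e-05;  (1·δu/u)² = (1×0.0860)² = 0.00740;  (-1·δa/a)² = (-1×0.00675)² = 4.56e-05
δQ/Q = √(0.0180) = 0.134

13.4%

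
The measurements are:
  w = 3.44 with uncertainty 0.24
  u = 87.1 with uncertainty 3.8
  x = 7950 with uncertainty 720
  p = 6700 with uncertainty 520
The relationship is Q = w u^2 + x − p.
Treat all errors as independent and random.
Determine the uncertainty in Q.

3050

Let h = w·u^2 = 26100. δh/h = √((1·δw/w)² + (2·δu/u)²) = √(0.00487 + 0.00761) = 0.112, so δh = 2920.
Q = h + x − p: δQ = √(δh² + δx² + δp²) = √(8.5e+06 + 5.18e+05 + 2.7e+05) = 3050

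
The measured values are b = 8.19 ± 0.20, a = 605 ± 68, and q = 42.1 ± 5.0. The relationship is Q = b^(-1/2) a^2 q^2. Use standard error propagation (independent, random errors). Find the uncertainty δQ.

Each factor contributes (exponent × relative error)² to (δQ/Q)²:
  (−½·δb/b)² = (-0.5×0.0244)² = 0.000149;  (2·δa/a)² = (2×0.112)² = 0.0505;  (2·δq/q)² = (2×0.119)² = 0.0564
δQ/Q = √(0.107) = 0.327
Q = 2.27e+08, so δQ = 0.327 × 2.27e+08 = 7.42e+07.

7.42e+07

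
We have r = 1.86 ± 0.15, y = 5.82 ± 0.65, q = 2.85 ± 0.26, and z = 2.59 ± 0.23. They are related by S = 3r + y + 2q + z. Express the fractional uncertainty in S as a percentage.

4.95%

Sums and differences: (δS)² = Σ (cᵢ δxᵢ)².
  (3·δr)² = 0.202;  (δy)² = 0.423;  (2·δq)² = 0.270;  (δz)² = 0.0529
δS = √(0.948) = 0.974
S = 19.7, so δS/S = 0.974/19.7 = 0.0495.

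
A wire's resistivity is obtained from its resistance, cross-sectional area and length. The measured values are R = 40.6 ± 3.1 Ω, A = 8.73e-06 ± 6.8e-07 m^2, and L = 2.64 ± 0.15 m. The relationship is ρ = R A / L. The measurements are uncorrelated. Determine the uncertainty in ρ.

1.65e-05 Ω·m

Relative error in a monomial: (δρ/ρ)² = Σ (nᵢ · δxᵢ/xᵢ)².
  (1·δR/R)² = (1×0.0764)² = 0.00583;  (1·δA/A)² = (1×0.0779)² = 0.00607;  (-1·δL/L)² = (-1×0.0568)² = 0.00323
δρ/ρ = √(0.0151) = 0.123
ρ = 0.000134 Ω·m, so δρ = 0.123 × 0.000134 = 1.65e-05 Ω·m.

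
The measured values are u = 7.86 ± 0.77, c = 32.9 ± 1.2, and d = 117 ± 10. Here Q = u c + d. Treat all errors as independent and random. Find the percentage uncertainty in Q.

Let p = u·c = 259. δp/p = √((1·δu/u)² + (1·δc/c)²) = √(0.00960 + 0.00133) = 0.105, so δp = 27.0.
Q = p + d: δQ = √(δp² + δd²) = √(731 + 100) = 28.8
Q = 376, so δQ/Q = 28.8/376 = 0.0767.

7.67%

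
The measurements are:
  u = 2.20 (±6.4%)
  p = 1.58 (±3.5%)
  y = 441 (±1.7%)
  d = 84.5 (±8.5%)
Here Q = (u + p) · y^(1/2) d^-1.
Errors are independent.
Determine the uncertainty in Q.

0.0886

Let w = u + p = 3.78. δw = √(δu² + δp²) = √(0.0198 + 0.00306) = 0.151, so δw/w = 0.0400.
Q is then a monomial in w, y, d:
δQ/Q = √((δw/w)² + (½·δy/y)² + (-1·δd/d)²) = √(0.00160 + 7.23e-05 + 0.00723) = 0.0943
Q = 0.939, so δQ = 0.0943 × 0.939 = 0.0886.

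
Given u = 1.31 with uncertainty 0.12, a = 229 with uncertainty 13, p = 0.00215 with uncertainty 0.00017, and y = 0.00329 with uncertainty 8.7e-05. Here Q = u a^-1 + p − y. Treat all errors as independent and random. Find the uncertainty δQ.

Let w = u·a^-1 = 0.00572. δw/w = √((1·δu/u)² + (-1·δa/a)²) = √(0.00839 + 0.00322) = 0.108, so δw = 0.000616.
Q = w + p − y: δQ = √(δw² + δp² + δy²) = √(3.8e-07 + 2.89e-08 + 7.57e-09) = 0.000645

0.000645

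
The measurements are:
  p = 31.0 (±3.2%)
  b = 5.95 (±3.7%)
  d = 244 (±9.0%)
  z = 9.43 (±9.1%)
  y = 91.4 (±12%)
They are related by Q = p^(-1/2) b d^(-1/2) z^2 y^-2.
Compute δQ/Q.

Since Q is a product/quotient, work with relative uncertainties:
  (−½·δp/p)² = (-0.5×0.0320)² = 0.000256;  (1·δb/b)² = (1×0.0370)² = 0.00137;  (−½·δd/d)² = (-0.5×0.0900)² = 0.00202;  (2·δz/z)² = (2×0.0910)² = 0.0331;  (-2·δy/y)² = (-2×0.120)² = 0.0576
δQ/Q = √(0.0944) = 0.307

0.307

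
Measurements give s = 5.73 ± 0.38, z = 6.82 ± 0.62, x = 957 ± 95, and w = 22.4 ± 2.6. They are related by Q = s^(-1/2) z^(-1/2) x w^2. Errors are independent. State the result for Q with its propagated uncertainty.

76800 ± 19900

Each factor contributes (exponent × relative error)² to (δQ/Q)²:
  (−½·δs/s)² = (-0.5×0.0663)² = 0.00110;  (−½·δz/z)² = (-0.5×0.0909)² = 0.00207;  (1·δx/x)² = (1×0.0993)² = 0.00985;  (2·δw/w)² = (2×0.116)² = 0.0539
δQ/Q = √(0.0669) = 0.259
Q = 76800, so δQ = 0.259 × 76800 = 19900.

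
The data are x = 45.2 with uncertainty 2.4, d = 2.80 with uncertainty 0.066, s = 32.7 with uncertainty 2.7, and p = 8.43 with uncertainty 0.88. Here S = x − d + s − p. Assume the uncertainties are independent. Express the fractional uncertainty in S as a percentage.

5.58%

Each term contributes (cᵢ δxᵢ)² to (δS)²:
  (δx)² = 5.76;  (δd)² = 0.00436;  (δs)² = 7.29;  (δp)² = 0.774
δS = √(13.8) = 3.72
S = 66.7, so δS/S = 3.72/66.7 = 0.0558.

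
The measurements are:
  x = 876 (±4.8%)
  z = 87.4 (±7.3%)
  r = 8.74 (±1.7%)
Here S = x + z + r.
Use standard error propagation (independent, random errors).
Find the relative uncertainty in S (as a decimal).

Absolute uncertainties add in quadrature for a linear combination:
  (δx)² = 1770;  (δz)² = 40.7;  (δr)² = 0.0221
δS = √(1810) = 42.5
S = 972, so δS/S = 42.5/972 = 0.0437.

0.0437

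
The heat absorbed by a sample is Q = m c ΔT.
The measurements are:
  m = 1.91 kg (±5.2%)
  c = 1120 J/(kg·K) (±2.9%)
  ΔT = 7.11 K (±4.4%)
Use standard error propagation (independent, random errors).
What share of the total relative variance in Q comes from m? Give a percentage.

49.3%

(δQ/Q)² = (1·δm/m)² + (1·δc/c)² + (1·δΔT/ΔT)²
  m term: (1×0.0520)² = 0.00270
  c term: (1×0.0290)² = 0.000841
  ΔT term: (1×0.0440)² = 0.00194
Total = 0.00548. Share from m = 0.00270/0.00548 = 0.493.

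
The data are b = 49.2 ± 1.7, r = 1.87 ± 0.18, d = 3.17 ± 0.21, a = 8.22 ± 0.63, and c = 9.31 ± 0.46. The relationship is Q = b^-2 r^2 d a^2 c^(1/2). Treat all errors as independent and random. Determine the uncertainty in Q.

Q is a product of powers, so relative uncertainties combine in quadrature:
  (-2·δb/b)² = (-2×0.0346)² = 0.00478;  (2·δr/r)² = (2×0.0963)² = 0.0371;  (1·δd/d)² = (1×0.0662)² = 0.00439;  (2·δa/a)² = (2×0.0766)² = 0.0235;  (½·δc/c)² = (0.5×0.0494)² = 0.000610
δQ/Q = √(0.0703) = 0.265
Q = 0.944, so δQ = 0.265 × 0.944 = 0.250.

0.250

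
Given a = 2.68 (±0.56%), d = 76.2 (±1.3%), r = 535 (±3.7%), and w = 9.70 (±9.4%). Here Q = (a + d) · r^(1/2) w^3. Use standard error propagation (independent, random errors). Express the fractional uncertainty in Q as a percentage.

Let u = a + d = 78.9. δu = √(δa² + δd²) = √(0.000225 + 0.981) = 0.991, so δu/u = 0.0126.
Q is then a monomial in u, r, w:
δQ/Q = √((δu/u)² + (½·δr/r)² + (3·δw/w)²) = √(0.000158 + 0.000342 + 0.0795) = 0.283

28.3%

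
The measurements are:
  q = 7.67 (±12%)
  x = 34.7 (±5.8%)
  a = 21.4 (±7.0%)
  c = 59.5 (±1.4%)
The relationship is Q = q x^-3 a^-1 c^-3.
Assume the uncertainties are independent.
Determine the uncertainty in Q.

Each factor contributes (exponent × relative error)² to (δQ/Q)²:
  (1·δq/q)² = (1×0.120)² = 0.0144;  (-3·δx/x)² = (-3×0.0580)² = 0.0303;  (-1·δa/a)² = (-1×0.0700)² = 0.00490;  (-3·δc/c)² = (-3×0.0140)² = 0.00176
δQ/Q = √(0.0513) = 0.227
Q = 4.07e-11, so δQ = 0.227 × 4.07e-11 = 9.23e-12.

9.23e-12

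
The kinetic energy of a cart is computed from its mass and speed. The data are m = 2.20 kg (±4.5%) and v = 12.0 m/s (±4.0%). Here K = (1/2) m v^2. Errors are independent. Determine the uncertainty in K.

Each factor contributes (exponent × relative error)² to (δK/K)²:
  (1·δm/m)² = (1×0.0450)² = 0.00202;  (2·δv/v)² = (2×0.0400)² = 0.00640
δK/K = √(0.00843) = 0.0918
K = 158 J, so δK = 0.0918 × 158 = 14.5 J.

14.5 J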